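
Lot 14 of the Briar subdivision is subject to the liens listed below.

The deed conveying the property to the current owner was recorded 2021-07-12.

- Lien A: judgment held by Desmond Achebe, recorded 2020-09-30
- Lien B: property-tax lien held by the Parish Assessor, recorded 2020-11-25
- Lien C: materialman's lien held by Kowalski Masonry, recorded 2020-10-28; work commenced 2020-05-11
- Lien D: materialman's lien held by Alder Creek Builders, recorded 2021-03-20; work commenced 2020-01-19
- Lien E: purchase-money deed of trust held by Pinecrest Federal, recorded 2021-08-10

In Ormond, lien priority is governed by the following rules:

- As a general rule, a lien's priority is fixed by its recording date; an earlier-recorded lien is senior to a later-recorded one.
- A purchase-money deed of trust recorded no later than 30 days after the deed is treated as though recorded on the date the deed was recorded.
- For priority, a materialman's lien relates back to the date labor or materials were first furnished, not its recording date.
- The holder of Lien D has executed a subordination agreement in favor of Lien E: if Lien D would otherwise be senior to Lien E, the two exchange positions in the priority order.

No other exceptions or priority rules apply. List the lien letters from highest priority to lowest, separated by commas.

Effective dates: C is treated as recorded 2020-05-11, the work-commencement date; D relates back to 2020-01-19 (work commenced); E's effective date is the deed date, 2021-07-12.
Ordering by effective date: D (2020-01-19), C (2020-05-11), A (2020-09-30), B (2020-11-25), E (2021-07-12).
Because D would otherwise rank above E, the subordination swaps them.

E, C, A, B, D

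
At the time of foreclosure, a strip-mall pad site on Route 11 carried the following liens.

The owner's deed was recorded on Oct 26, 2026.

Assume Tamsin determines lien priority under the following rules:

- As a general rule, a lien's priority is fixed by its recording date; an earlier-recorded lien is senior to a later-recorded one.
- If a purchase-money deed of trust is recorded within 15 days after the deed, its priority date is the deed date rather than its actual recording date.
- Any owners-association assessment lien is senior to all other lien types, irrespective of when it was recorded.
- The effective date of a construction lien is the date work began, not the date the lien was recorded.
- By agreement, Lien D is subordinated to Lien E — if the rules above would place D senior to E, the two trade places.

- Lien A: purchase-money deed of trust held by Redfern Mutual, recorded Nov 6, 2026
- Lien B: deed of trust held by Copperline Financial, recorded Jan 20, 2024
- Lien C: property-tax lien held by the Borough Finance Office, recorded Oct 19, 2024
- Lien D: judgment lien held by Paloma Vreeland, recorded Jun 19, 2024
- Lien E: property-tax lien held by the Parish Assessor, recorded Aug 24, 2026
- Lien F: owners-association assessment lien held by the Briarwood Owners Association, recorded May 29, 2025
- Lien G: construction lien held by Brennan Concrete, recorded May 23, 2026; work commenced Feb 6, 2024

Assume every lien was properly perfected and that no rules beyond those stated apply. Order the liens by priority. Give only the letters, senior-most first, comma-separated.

F, B, G, E, C, D, A

Effective dates: A's effective date is the deed date, Oct 26, 2026; G is treated as recorded Feb 6, 2024, the work-commencement date.
F is an owners-association assessment lien and takes priority over every other lien.
Remaining liens by effective date: B (Jan 20, 2024), G (Feb 6, 2024), D (Jun 19, 2024), C (Oct 19, 2024), E (Aug 24, 2026), A (Oct 26, 2026).
D would otherwise be senior to E, so under the subordination agreement D and E exchange positions.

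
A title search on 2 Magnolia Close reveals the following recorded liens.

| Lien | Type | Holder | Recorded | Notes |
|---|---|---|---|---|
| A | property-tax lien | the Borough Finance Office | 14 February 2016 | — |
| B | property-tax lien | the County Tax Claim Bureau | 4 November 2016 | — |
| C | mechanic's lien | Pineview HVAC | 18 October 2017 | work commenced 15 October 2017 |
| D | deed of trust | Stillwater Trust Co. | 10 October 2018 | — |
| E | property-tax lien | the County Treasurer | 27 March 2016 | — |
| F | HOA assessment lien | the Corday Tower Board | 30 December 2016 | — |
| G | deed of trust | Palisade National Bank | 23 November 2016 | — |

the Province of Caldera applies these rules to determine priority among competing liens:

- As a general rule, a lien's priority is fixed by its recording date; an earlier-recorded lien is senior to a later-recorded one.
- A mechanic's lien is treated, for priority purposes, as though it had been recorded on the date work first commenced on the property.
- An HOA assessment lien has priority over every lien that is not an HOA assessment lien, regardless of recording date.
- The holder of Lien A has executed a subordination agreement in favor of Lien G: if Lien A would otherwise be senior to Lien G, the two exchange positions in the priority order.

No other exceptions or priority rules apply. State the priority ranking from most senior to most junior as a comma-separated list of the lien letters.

F, G, E, B, A, C, D

Effective dates: C's effective date is 15 October 2017, when work began.
F is an HOA assessment lien, so it outranks all other liens regardless of date.
Among the remaining liens, by effective date: A (14 February 2016), E (27 March 2016), B (4 November 2016), G (23 November 2016), C (15 October 2017), D (10 October 2018).
A would otherwise be senior to G, so under the subordination agreement A and G exchange positions.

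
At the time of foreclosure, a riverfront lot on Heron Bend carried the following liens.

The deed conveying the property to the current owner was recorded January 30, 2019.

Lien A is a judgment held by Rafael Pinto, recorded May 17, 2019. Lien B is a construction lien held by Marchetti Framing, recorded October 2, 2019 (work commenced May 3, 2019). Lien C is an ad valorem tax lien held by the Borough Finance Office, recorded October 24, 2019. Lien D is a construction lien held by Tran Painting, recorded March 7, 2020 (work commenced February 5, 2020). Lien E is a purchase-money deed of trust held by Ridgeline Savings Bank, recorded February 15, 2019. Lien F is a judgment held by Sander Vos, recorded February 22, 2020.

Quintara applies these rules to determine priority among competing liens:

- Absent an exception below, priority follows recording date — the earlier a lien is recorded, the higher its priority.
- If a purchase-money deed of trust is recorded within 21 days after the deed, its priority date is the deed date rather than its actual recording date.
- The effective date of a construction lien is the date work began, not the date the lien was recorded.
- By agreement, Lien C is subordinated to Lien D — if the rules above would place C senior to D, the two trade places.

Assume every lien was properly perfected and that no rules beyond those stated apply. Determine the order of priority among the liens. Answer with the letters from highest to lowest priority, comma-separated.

E, B, A, D, C, F

First, effective dates: B's effective date is May 3, 2019, when work began; D's effective date is February 5, 2020, when work began; E relates back to the deed date January 30, 2019.
Ordering by effective date: E (January 30, 2019), B (May 3, 2019), A (May 17, 2019), C (October 24, 2019), D (February 5, 2020), F (February 22, 2020).
The subordination applies — C was senior to D — so C and D swap.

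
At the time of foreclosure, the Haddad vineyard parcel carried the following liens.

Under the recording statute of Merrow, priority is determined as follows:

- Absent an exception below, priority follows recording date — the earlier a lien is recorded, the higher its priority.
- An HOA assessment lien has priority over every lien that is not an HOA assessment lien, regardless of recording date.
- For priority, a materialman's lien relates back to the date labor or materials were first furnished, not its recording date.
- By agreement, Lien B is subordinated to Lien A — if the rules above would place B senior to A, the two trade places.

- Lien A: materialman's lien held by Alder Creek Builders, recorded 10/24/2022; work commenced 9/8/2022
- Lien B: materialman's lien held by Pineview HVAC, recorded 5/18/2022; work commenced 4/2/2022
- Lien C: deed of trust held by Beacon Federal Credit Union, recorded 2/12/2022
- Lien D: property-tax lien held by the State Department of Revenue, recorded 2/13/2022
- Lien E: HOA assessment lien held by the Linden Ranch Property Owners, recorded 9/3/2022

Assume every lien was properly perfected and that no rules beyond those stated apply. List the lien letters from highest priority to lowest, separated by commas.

E, C, D, A, B

First, effective dates: A is treated as recorded 9/8/2022, the work-commencement date; B relates back to 4/2/2022 (work commenced).
E is an HOA assessment lien, so it outranks all other liens regardless of date.
Ordering the rest by effective date: C (2/12/2022), D (2/13/2022), B (4/2/2022), A (9/8/2022).
The subordination applies — B was senior to A — so B and A swap.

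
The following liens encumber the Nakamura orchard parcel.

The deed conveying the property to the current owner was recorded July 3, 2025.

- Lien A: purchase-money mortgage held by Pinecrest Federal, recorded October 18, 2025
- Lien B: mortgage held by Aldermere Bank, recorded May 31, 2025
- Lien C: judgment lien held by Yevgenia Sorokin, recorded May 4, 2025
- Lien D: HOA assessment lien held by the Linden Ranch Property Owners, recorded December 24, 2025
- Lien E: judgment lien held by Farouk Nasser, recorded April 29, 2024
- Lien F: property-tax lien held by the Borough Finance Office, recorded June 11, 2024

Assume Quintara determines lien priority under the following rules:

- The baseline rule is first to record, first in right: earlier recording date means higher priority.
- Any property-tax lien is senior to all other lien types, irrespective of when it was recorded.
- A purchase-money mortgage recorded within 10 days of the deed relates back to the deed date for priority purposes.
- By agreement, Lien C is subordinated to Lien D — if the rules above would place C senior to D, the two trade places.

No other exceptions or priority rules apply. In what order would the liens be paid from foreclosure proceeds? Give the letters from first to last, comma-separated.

Effective dates after the stated exceptions: A was recorded 107 days after the deed, outside the 10-day window, so it keeps its recording date.
F, as a property-tax lien, has superpriority and ranks first.
Among the remaining liens, by effective date: E (April 29, 2024), C (May 4, 2025), B (May 31, 2025), A (October 18, 2025), D (December 24, 2025).
The subordination applies — C was senior to D — so C and D swap.

F, E, D, B, A, C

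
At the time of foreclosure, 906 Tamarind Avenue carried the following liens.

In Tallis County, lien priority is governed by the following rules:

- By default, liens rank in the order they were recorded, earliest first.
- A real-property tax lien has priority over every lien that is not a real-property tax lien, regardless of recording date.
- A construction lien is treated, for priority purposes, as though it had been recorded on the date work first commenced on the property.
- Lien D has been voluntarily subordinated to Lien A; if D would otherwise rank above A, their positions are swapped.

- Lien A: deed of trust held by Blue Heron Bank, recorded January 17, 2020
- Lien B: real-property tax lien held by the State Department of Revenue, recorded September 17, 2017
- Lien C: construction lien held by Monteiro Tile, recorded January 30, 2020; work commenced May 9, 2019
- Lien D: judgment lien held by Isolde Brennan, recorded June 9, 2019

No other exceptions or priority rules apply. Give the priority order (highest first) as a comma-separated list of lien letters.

B, C, A, D

Effective dates: C relates back to May 9, 2019 (work commenced).
B is a real-property tax lien and takes priority over every other lien.
Ordering the rest by effective date: C (May 9, 2019), D (June 9, 2019), A (January 17, 2020).
The subordination applies — D was senior to A — so D and A swap.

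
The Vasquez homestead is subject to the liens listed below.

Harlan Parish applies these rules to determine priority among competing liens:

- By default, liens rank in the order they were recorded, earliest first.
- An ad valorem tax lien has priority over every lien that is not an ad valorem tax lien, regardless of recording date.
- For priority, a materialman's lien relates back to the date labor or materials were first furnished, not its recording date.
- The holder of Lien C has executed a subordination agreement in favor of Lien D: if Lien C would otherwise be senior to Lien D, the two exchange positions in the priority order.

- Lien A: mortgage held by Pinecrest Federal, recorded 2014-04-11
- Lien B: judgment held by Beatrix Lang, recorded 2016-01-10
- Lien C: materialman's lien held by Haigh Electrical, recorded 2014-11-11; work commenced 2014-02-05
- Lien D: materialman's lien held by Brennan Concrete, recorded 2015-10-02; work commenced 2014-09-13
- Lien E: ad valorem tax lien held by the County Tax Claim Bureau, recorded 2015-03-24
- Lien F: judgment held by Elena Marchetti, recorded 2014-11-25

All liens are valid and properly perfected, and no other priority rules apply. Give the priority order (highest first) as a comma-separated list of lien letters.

E, D, A, C, F, B

Adjusting effective dates: C is treated as recorded 2014-02-05, the work-commencement date; D relates back to 2014-09-13 (work commenced).
As an ad valorem tax lien, E is senior to every other lien.
The other liens, earliest effective date first: C (2014-02-05), A (2014-04-11), D (2014-09-13), F (2014-11-25), B (2016-01-10).
C is senior to D before the subordination, so the two trade places.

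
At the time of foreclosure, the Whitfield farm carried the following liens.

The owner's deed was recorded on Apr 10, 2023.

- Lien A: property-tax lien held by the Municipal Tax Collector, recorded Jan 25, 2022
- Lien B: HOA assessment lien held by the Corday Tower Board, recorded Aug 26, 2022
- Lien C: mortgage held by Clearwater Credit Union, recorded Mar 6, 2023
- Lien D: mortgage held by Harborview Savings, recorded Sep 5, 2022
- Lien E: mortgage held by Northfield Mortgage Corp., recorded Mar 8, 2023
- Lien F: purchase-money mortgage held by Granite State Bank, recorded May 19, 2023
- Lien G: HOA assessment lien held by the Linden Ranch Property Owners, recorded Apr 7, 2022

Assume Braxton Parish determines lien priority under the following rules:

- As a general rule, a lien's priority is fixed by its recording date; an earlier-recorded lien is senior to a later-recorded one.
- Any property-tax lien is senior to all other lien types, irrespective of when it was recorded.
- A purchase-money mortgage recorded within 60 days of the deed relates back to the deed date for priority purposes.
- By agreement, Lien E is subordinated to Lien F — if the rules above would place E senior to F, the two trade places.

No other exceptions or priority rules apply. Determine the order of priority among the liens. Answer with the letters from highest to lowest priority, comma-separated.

A, G, B, D, C, F, E

Effective dates after the stated exceptions: F relates back to the deed date Apr 10, 2023.
As a property-tax lien, A is senior to every other lien.
Among the remaining liens, by effective date: G (Apr 7, 2022), B (Aug 26, 2022), D (Sep 5, 2022), C (Mar 6, 2023), E (Mar 8, 2023), F (Apr 10, 2023).
E would otherwise be senior to F, so under the subordination agreement E and F exchange positions.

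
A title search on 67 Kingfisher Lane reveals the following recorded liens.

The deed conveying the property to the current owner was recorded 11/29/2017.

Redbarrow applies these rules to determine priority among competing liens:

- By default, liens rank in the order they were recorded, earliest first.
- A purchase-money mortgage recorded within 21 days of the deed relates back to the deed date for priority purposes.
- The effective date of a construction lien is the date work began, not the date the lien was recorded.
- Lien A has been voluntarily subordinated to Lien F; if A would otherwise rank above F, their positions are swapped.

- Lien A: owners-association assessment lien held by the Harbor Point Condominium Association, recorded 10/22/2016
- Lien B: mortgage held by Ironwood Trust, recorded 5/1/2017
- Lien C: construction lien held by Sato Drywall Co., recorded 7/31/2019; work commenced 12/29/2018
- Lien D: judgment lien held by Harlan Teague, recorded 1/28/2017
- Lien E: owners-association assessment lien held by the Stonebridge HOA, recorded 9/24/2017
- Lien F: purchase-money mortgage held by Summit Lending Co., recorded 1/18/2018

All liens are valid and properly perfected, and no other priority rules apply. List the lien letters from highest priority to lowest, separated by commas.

F, D, B, E, A, C

First, effective dates: C is treated as recorded 12/29/2018, the work-commencement date; F was recorded 50 days after the deed — beyond 21 days — so no relation-back applies.
By effective date: A (10/22/2016), D (1/28/2017), B (5/1/2017), E (9/24/2017), F (1/18/2018), C (12/29/2018).
A would otherwise be senior to F, so under the subordination agreement A and F exchange positions.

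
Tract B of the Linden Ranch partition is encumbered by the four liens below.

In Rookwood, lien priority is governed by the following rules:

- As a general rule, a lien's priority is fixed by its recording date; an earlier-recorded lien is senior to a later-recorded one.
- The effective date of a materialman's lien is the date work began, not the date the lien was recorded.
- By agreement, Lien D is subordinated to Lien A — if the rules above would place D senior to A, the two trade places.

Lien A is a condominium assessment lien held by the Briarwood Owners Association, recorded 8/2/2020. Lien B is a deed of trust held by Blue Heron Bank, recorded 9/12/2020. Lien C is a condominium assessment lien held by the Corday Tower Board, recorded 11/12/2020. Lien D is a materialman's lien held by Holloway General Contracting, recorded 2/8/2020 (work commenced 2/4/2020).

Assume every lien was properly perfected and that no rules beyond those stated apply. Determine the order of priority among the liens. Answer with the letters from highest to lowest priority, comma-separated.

Adjusting effective dates: D's effective date is 2/4/2020, when work began.
By effective date: D (2/4/2020), A (8/2/2020), B (9/12/2020), C (11/12/2020).
D would otherwise be senior to A, so under the subordination agreement D and A exchange positions.

A, D, B, C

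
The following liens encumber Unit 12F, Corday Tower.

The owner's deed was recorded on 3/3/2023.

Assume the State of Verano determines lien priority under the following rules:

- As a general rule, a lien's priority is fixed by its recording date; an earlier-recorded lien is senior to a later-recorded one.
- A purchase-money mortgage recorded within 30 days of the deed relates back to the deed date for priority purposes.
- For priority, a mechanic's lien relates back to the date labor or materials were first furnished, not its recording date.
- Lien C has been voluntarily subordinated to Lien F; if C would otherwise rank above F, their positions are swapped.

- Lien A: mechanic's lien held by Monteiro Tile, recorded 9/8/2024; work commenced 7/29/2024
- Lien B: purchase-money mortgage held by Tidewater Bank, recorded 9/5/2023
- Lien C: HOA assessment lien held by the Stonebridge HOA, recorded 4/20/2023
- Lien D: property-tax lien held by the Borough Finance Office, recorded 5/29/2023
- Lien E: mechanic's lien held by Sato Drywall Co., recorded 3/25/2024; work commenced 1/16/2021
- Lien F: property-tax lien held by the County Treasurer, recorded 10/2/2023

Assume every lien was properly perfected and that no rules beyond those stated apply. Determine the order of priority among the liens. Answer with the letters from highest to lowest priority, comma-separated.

Effective dates after the stated exceptions: A's effective date is 7/29/2024, when work began; B was recorded 186 days after the deed — beyond 30 days — so no relation-back applies; E is treated as recorded 1/16/2021, the work-commencement date.
Ordering by effective date: E (1/16/2021), C (4/20/2023), D (5/29/2023), B (9/5/2023), F (10/2/2023), A (7/29/2024).
The subordination applies — C was senior to F — so C and F swap.

E, F, D, B, C, A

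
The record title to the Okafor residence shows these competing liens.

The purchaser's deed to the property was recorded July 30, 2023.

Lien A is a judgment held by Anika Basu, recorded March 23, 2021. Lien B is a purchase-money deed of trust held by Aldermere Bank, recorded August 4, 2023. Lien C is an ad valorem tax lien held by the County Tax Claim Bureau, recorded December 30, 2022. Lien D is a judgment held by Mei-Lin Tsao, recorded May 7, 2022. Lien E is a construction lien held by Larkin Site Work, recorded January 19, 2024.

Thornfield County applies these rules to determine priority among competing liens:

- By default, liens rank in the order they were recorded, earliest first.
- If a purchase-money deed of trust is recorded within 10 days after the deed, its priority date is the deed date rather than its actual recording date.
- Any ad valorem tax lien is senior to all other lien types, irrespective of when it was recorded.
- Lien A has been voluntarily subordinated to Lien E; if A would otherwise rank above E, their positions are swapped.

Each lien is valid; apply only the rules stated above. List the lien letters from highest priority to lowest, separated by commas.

C, E, D, B, A

Effective dates after the stated exceptions: B's effective date is the deed date, July 30, 2023.
C, as an ad valorem tax lien, has superpriority and ranks first.
Ordering the rest by effective date: A (March 23, 2021), D (May 7, 2022), B (July 30, 2023), E (January 19, 2024).
A is senior to E before the subordination, so the two trade places.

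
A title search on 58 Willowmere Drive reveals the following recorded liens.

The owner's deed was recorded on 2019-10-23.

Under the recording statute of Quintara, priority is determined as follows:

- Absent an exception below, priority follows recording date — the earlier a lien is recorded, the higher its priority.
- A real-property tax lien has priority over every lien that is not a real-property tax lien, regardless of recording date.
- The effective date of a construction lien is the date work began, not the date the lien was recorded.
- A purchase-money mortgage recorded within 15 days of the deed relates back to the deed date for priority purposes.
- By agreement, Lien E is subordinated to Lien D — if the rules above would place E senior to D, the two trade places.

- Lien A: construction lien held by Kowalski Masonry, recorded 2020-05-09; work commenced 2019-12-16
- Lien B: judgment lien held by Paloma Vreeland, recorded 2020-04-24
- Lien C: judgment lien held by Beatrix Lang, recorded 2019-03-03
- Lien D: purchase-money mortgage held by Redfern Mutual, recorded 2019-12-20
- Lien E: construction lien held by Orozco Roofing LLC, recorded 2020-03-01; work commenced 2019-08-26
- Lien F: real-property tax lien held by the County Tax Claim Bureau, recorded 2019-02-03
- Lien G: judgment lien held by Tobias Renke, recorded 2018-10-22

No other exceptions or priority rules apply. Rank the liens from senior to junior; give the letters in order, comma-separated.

Adjusting effective dates: A relates back to 2019-12-16 (work commenced); D was recorded 58 days after the deed — beyond 15 days — so no relation-back applies; E is treated as recorded 2019-08-26, the work-commencement date.
F is a real-property tax lien, so it outranks all other liens regardless of date.
The other liens, earliest effective date first: G (2018-10-22), C (2019-03-03), E (2019-08-26), A (2019-12-16), D (2019-12-20), B (2020-04-24).
E would otherwise be senior to D, so under the subordination agreement E and D exchange positions.

F, G, C, D, A, E, B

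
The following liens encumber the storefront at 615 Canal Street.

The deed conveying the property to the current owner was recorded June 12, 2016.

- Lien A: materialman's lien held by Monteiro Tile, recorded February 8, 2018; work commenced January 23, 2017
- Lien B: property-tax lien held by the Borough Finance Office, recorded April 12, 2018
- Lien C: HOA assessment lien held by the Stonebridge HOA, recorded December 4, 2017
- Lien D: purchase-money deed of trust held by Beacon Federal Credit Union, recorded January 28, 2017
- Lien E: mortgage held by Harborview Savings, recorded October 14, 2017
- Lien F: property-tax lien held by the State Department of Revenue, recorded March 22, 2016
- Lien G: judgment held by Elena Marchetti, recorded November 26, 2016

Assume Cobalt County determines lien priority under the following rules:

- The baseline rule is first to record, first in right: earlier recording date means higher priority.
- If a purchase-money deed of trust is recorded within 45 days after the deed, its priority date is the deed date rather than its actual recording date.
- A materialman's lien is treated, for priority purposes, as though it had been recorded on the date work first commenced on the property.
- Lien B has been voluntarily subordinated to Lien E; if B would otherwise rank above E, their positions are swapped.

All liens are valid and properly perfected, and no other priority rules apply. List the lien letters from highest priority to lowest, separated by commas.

F, G, A, D, E, C, B

Adjusting effective dates: A relates back to January 23, 2017 (work commenced); D was recorded 230 days after the deed — beyond 45 days — so no relation-back applies.
Ordering by effective date: F (March 22, 2016), G (November 26, 2016), A (January 23, 2017), D (January 28, 2017), E (October 14, 2017), C (December 4, 2017), B (April 12, 2018).
B is already junior to E, so the subordination agreement changes nothing.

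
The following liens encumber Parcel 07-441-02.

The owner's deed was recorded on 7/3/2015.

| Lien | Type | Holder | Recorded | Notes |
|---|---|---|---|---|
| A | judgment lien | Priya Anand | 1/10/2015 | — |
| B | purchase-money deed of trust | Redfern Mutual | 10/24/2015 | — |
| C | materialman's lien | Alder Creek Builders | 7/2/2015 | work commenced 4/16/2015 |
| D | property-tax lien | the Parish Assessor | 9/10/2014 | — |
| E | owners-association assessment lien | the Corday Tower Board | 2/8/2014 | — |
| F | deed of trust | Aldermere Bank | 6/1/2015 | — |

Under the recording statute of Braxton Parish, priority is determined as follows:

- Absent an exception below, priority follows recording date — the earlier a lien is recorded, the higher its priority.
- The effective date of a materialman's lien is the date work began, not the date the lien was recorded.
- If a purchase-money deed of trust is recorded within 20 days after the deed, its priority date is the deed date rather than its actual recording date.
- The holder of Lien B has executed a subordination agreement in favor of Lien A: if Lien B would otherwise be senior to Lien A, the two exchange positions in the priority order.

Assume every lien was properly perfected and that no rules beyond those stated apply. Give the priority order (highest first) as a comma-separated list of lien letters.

First, effective dates: B was recorded 113 days after the deed — beyond 20 days — so no relation-back applies; C's effective date is 4/16/2015, when work began.
By effective date: E (2/8/2014), D (9/10/2014), A (1/10/2015), C (4/16/2015), F (6/1/2015), B (10/24/2015).
B is already junior to A, so the subordination agreement changes nothing.

E, D, A, C, F, B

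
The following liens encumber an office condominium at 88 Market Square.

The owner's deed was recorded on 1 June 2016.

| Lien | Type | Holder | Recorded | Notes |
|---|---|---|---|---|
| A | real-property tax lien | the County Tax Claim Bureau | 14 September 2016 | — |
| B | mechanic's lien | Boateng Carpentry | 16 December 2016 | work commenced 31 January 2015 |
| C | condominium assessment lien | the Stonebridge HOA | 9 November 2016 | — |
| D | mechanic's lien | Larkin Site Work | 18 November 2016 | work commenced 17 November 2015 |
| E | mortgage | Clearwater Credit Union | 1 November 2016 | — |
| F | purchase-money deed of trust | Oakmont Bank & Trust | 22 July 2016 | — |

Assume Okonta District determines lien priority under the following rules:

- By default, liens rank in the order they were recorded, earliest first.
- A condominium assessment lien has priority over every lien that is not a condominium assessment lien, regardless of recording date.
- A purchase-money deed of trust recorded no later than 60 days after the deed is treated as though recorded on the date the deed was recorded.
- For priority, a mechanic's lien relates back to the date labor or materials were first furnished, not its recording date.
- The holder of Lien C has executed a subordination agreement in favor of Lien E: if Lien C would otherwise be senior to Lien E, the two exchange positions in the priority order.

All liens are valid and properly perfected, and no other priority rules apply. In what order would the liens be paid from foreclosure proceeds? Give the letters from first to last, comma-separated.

Adjusting effective dates: B relates back to 31 January 2015 (work commenced); D relates back to 17 November 2015 (work commenced); F was recorded within the 60-day window, so its effective date is the deed date 1 June 2016.
C is a condominium assessment lien, so it outranks all other liens regardless of date.
Remaining liens by effective date: B (31 January 2015), D (17 November 2015), F (1 June 2016), A (14 September 2016), E (1 November 2016).
C is senior to E before the subordination, so the two trade places.

E, B, D, F, A, C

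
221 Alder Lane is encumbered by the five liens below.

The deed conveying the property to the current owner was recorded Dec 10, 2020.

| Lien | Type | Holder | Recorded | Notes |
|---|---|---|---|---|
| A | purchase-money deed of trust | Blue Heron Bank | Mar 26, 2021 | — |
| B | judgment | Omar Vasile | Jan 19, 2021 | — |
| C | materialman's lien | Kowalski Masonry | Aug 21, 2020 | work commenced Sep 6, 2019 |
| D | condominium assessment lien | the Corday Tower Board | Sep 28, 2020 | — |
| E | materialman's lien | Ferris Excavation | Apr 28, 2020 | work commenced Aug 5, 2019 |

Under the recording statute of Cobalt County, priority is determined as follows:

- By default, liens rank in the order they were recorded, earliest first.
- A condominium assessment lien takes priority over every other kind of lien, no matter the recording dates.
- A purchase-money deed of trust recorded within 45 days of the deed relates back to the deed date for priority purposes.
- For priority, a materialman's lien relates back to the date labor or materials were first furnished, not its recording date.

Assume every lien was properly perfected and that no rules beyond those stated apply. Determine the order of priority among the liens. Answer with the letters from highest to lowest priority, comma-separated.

Effective dates: A missed the 45-day window (106 days after the deed), so its recording date stands; C relates back to Sep 6, 2019 (work commenced); E relates back to Aug 5, 2019 (work commenced).
D is a condominium assessment lien and takes priority over every other lien.
Remaining liens by effective date: E (Aug 5, 2019), C (Sep 6, 2019), B (Jan 19, 2021), A (Mar 26, 2021).

D, E, C, B, A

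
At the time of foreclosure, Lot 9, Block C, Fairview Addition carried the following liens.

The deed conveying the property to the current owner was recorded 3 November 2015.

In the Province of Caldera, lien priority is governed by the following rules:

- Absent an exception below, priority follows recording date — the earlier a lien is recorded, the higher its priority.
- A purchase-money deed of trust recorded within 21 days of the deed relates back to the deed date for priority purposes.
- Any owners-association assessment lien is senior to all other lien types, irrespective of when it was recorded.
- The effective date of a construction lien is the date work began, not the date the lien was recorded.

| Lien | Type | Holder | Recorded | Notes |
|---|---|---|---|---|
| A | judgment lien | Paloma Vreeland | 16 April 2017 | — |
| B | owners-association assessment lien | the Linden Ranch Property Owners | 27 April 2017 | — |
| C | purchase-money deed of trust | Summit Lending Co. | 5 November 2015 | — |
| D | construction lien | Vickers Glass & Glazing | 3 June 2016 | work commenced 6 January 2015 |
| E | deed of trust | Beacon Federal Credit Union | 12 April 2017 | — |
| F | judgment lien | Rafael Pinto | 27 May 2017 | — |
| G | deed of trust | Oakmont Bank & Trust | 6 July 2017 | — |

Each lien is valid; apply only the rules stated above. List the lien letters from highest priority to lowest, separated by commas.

B, D, C, E, A, F, G

Effective dates after the stated exceptions: C was recorded within the 21-day window, so its effective date is the deed date 3 November 2015; D's effective date is 6 January 2015, when work began.
B, as an owners-association assessment lien, has superpriority and ranks first.
Ordering the rest by effective date: D (6 January 2015), C (3 November 2015), E (12 April 2017), A (16 April 2017), F (27 May 2017), G (6 July 2017).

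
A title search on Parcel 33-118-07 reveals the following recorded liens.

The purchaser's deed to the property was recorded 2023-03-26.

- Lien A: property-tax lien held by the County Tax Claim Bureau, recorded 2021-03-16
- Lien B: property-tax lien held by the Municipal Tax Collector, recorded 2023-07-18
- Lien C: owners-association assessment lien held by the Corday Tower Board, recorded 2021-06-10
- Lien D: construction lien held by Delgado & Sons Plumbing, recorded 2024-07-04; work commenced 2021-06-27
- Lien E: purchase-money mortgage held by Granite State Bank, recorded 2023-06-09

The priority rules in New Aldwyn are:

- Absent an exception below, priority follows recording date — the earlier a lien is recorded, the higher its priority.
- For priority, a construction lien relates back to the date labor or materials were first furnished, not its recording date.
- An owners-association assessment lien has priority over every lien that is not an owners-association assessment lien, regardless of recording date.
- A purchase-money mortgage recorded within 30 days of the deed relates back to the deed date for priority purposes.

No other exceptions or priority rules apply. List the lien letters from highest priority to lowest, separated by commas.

Effective dates after the stated exceptions: D is treated as recorded 2021-06-27, the work-commencement date; E missed the 30-day window (75 days after the deed), so its recording date stands.
C, as an owners-association assessment lien, has superpriority and ranks first.
The other liens, earliest effective date first: A (2021-03-16), D (2021-06-27), E (2023-06-09), B (2023-07-18).

C, A, D, E, B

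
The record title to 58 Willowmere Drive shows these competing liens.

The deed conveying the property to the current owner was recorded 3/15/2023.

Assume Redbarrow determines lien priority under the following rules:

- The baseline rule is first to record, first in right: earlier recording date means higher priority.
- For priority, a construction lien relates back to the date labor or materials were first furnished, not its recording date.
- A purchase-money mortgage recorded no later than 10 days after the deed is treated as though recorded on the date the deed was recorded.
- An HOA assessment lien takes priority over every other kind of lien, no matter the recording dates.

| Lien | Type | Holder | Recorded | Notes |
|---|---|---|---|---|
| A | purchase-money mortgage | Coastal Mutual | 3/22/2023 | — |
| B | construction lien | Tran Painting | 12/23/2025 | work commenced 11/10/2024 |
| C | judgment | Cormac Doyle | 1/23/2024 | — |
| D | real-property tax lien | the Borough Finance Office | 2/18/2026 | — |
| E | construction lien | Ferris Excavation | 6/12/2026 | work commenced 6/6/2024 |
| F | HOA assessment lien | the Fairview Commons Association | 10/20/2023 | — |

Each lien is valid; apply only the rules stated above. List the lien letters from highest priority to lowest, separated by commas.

F, A, C, E, B, D

Adjusting effective dates: A was recorded within the 10-day window, so its effective date is the deed date 3/15/2023; B's effective date is 11/10/2024, when work began; E's effective date is 6/6/2024, when work began.
F, as an HOA assessment lien, has superpriority and ranks first.
The other liens, earliest effective date first: A (3/15/2023), C (1/23/2024), E (6/6/2024), B (11/10/2024), D (2/18/2026).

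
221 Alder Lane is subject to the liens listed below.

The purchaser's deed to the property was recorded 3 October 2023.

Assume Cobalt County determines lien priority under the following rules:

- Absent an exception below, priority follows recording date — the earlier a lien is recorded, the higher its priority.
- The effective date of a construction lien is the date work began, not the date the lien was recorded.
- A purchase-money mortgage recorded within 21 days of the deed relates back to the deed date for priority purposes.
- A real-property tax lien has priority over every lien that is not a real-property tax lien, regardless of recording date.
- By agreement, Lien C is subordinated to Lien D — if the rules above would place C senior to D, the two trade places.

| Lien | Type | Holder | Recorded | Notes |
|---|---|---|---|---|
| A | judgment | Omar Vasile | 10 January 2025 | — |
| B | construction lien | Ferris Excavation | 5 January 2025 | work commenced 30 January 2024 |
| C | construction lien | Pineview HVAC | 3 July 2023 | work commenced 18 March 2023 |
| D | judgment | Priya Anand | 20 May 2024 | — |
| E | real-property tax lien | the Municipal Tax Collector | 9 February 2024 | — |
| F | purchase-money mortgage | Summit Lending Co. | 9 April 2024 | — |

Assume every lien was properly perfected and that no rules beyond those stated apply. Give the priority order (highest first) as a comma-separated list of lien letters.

E, D, B, F, C, A

Effective dates: B relates back to 30 January 2024 (work commenced); C relates back to 18 March 2023 (work commenced); F missed the 21-day window (189 days after the deed), so its recording date stands.
E is a real-property tax lien and takes priority over every other lien.
Ordering the rest by effective date: C (18 March 2023), B (30 January 2024), F (9 April 2024), D (20 May 2024), A (10 January 2025).
The subordination applies — C was senior to D — so C and D swap.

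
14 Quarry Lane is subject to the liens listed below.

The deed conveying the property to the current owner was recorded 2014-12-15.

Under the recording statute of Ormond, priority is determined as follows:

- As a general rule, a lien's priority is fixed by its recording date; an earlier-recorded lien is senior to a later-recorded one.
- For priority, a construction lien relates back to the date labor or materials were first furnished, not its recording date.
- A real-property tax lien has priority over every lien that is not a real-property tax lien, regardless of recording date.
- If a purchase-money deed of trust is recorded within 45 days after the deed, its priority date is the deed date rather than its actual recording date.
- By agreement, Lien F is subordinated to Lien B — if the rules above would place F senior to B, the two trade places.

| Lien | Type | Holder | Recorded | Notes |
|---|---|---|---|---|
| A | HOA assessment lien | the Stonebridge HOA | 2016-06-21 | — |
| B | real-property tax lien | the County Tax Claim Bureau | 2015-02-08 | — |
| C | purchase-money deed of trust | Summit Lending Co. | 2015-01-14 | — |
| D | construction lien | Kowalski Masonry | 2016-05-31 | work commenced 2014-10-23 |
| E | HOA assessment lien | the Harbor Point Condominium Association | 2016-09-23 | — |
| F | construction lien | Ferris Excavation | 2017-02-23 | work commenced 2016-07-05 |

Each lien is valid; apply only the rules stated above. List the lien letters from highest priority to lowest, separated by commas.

Effective dates after the stated exceptions: C's effective date is the deed date, 2014-12-15; D relates back to 2014-10-23 (work commenced); F's effective date is 2016-07-05, when work began.
As a real-property tax lien, B is senior to every other lien.
Among the remaining liens, by effective date: D (2014-10-23), C (2014-12-15), A (2016-06-21), F (2016-07-05), E (2016-09-23).
F already ranks below B; the subordination has no effect.

B, D, C, A, F, E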